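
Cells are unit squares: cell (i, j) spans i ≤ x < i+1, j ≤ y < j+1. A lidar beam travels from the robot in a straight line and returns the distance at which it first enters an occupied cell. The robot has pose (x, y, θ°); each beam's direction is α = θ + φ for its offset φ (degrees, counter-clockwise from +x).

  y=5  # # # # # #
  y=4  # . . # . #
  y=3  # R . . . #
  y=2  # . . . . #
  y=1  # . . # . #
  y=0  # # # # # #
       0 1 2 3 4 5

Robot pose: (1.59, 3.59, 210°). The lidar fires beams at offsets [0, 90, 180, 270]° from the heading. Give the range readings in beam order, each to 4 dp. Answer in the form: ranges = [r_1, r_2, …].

beam 1: φ=0°, α=210°
  dir = (cos 210°, sin 210°) = (-0.8660, -0.5000); from cell (1,3)
  next x-line at t=0.6813, next y-line at t=1.1800; Δt_x=1.1547, Δt_y=2.0000
    x: enter (0,3) at t=0.6813 ← occupied
  → r_1 = 0.6813
beam 2: φ=90°, α=300°
  dir = (cos 300°, sin 300°) = (0.5000, -0.8660); from cell (1,3)
  next x-line at t=0.8200, next y-line at t=0.6813; Δt_x=2.0000, Δt_y=1.1547
    y: enter (1,2) at t=0.6813
    x: enter (2,2) at t=0.8200
    y: enter (2,1) at t=1.8360
    x: enter (3,1) at t=2.8200 ← occupied
  → r_2 = 2.8200
beam 3: φ=180°, α=30°
  dir = (cos 30°, sin 30°) = (0.8660, 0.5000); from cell (1,3)
  next x-line at t=0.4734, next y-line at t=0.8200; Δt_x=1.1547, Δt_y=2.0000
    x: enter (2,3) at t=0.4734
    y: enter (2,4) at t=0.8200
    x: enter (3,4) at t=1.6281 ← occupied
  → r_3 = 1.6281
beam 4: φ=270°, α=120°
  dir = (cos 120°, sin 120°) = (-0.5000, 0.8660); from cell (1,3)
  next x-line at t=1.1800, next y-line at t=0.4734; Δt_x=2.0000, Δt_y=1.1547
    y: enter (1,4) at t=0.4734
    x: enter (0,4) at t=1.1800 ← occupied
  → r_4 = 1.1800

ranges = [0.6813, 2.8200, 1.6281, 1.1800]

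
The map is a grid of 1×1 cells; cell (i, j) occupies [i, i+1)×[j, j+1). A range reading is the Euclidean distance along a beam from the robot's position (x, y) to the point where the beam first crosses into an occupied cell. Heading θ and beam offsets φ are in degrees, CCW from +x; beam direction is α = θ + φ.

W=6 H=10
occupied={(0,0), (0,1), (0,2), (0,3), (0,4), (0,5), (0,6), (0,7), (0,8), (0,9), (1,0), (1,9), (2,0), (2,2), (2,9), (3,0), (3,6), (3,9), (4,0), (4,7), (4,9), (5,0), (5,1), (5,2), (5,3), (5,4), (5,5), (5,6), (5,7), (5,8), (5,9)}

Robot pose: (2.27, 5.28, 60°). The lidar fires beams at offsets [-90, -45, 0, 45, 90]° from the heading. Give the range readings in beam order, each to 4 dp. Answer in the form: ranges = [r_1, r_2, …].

beam 1: φ=-90°, α=330°
  d=(0.8660,-0.5000)  start (2,5)  tX=0.8429 tY=0.5600  stride 1/|dx|=1.1547 1/|dy|=2.0000
    cross y-line → (2,4), t=0.5600
    cross x-line → (3,4), t=0.8429
    cross x-line → (4,4), t=1.9976
    cross y-line → (4,3), t=2.5600
    cross x-line → (5,3), t=3.1523 (wall)
  → r_1 = 3.1523
beam 2: φ=-45°, α=15°
  d=(0.9659,0.2588)  start (2,5)  tX=0.7558 tY=2.7819  stride 1/|dx|=1.0353 1/|dy|=3.8637
    cross x-line → (3,5), t=0.7558
    cross x-line → (4,5), t=1.7910
    cross y-line → (4,6), t=2.7819
    cross x-line → (5,6), t=2.8263 (wall)
  → r_2 = 2.8263
beam 3: φ=0°, α=60°
  d=(0.5000,0.8660)  start (2,5)  tX=1.4600 tY=0.8314  stride 1/|dx|=2.0000 1/|dy|=1.1547
    cross y-line → (2,6), t=0.8314
    cross x-line → (3,6), t=1.4600 (wall)
  → r_3 = 1.4600
beam 4: φ=45°, α=105°
  d=(-0.2588,0.9659)  start (2,5)  tX=1.0432 tY=0.7454  stride 1/|dx|=3.8637 1/|dy|=1.0353
    cross y-line → (2,6), t=0.7454
    cross x-line → (1,6), t=1.0432
    cross y-line → (1,7), t=1.7807
    cross y-line → (1,8), t=2.8160
    cross y-line → (1,9), t=3.8512 (wall)
  → r_4 = 3.8512
beam 5: φ=90°, α=150°
  d=(-0.8660,0.5000)  start (2,5)  tX=0.3118 tY=1.4400  stride 1/|dx|=1.1547 1/|dy|=2.0000
    cross x-line → (1,5), t=0.3118
    cross y-line → (1,6), t=1.4400
    cross x-line → (0,6), t=1.4665 (wall)
  → r_5 = 1.4665

ranges = [3.1523, 2.8263, 1.4600, 3.8512, 1.4665]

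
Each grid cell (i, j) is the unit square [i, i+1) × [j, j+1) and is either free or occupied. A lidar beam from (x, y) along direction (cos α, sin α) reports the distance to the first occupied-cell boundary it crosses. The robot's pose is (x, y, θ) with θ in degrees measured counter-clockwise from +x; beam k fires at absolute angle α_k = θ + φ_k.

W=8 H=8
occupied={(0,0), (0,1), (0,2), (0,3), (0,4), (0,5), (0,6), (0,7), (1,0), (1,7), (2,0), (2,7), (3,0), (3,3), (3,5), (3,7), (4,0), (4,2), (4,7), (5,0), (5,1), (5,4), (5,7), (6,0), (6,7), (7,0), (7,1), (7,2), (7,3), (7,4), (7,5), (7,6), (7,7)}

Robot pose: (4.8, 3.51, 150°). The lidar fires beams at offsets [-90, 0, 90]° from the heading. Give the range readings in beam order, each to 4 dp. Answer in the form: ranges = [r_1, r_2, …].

beam 1: φ=-90°, α=60°
  direction (0.5000, 0.8660); cell (4,3); t to first gridline: x 0.4000, y 0.5658 (then +2.0000 / +1.1547)
    (5,3) via x @ 0.4000
    (5,4) via y @ 0.5658  # hit
  → r_1 = 0.5658
beam 2: φ=0°, α=150°
  direction (-0.8660, 0.5000); cell (4,3); t to first gridline: x 0.9238, y 0.9800 (then +1.1547 / +2.0000)
    (3,3) via x @ 0.9238  # hit
  → r_2 = 0.9238
beam 3: φ=90°, α=240°
  direction (-0.5000, -0.8660); cell (4,3); t to first gridline: x 1.6000, y 0.5889 (then +2.0000 / +1.1547)
    (4,2) via y @ 0.5889  # hit
  → r_3 = 0.5889

ranges = [0.5658, 0.9238, 0.5889]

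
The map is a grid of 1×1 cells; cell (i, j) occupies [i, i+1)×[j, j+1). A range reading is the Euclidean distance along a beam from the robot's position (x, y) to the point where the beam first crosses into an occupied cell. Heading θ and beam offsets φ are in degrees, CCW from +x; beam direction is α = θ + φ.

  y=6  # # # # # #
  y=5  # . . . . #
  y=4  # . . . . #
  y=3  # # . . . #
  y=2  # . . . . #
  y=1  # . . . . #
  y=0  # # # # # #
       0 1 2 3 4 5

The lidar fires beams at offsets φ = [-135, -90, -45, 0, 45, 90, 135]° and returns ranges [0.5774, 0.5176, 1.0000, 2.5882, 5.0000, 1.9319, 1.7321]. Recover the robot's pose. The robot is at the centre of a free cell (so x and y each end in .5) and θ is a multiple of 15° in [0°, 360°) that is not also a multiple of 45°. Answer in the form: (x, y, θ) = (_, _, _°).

(x, y, θ) = (2.5, 1.5, 15°)

Enumerate (i+0.5, j+0.5, θ) over the 19 free cells and 16 admissible headings. For each, cast all 7 beams and compare to the given ranges.
  (3.5, 2.5, 30°): beam 1 = 1.5529 ≠ 0.5774 ✗
  (4.5, 2.5, 210°): beam 1 = 1.9319 ≠ 0.5774 ✗
  (1.5, 2.5, 240°): beam 1 = 0.5176 ≠ 0.5774 ✗
  (2.5, 5.5, 120°): beam 1 = 2.5882 ≠ 0.5774 ✗
  (3.5, 2.5, 60°): beam 1 = 1.5529 ≠ 0.5774 ✗
  …
  (2.5, 1.5, 15°): r_1=0.5774, r_2=0.5176, r_3=1.0000, r_4=2.5882, r_5=5.0000, r_6=1.9319, r_7=1.7321 — all match ✓
Unique over the lattice → pose = (2.5, 1.5, 15°).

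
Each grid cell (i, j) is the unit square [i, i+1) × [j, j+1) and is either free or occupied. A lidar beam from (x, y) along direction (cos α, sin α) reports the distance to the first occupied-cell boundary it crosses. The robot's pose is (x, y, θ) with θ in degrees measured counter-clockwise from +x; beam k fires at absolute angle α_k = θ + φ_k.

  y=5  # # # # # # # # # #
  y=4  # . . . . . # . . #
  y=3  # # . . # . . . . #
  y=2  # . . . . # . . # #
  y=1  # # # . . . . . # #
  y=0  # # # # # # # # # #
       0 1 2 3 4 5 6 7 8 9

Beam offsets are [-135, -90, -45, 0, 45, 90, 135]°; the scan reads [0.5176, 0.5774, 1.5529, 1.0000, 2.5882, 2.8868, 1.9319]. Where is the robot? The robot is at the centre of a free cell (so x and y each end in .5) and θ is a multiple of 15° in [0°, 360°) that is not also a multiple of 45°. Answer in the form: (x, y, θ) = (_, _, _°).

Enumerate (i+0.5, j+0.5, θ) over the 24 free cells and 16 admissible headings. For each, cast all 7 beams and compare to the given ranges.
  (7.5, 2.5, 255°): beam 1 = 1.7321 ≠ 0.5176 ✗
  (6.5, 3.5, 165°): beam 1 = 2.8868 ≠ 0.5176 ✗
  (4.5, 1.5, 15°): beam 1 = 0.5774 ≠ 0.5176 ✗
  (3.5, 2.5, 105°): beam 1 = 3.0000 ≠ 0.5176 ✗
  (4.5, 1.5, 300°): beam 1 = 1.5529 ≠ 0.5176 ✗
  …
  (6.5, 3.5, 210°): r_1=0.5176, r_2=0.5774, r_3=1.5529, r_4=1.0000, r_5=2.5882, r_6=2.8868, r_7=1.9319 — all match ✓
Only this pose fits every beam.

(x, y, θ) = (6.5, 3.5, 210°)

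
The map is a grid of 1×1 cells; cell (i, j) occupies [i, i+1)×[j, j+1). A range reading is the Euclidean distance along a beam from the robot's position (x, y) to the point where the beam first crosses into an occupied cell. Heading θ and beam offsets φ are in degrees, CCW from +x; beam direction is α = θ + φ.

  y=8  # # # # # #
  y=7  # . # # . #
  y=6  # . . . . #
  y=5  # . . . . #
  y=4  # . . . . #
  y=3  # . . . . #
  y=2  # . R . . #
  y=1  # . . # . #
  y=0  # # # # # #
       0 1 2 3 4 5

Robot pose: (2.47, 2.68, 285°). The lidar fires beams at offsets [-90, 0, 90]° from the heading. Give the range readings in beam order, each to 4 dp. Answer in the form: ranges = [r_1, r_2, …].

beam 1: φ=-90°, α=195°
  cosα=-0.9659 sinα=-0.2588 | (2,2) | tMaxX 0.4866 tMaxY 2.6273 | tΔX 1.0353 tΔY 3.8637
    t=0.4866 [x] (1,2)
    t=1.5219 [x] (0,2) — stop
  → r_1 = 1.5219
beam 2: φ=0°, α=285°
  cosα=0.2588 sinα=-0.9659 | (2,2) | tMaxX 2.0478 tMaxY 0.7040 | tΔX 3.8637 tΔY 1.0353
    t=0.7040 [y] (2,1)
    t=1.7393 [y] (2,0) — stop
  → r_2 = 1.7393
beam 3: φ=90°, α=15°
  cosα=0.9659 sinα=0.2588 | (2,2) | tMaxX 0.5487 tMaxY 1.2364 | tΔX 1.0353 tΔY 3.8637
    t=0.5487 [x] (3,2)
    t=1.2364 [y] (3,3)
    t=1.5840 [x] (4,3)
    t=2.6192 [x] (5,3) — stop
  → r_3 = 2.6192

ranges = [1.5219, 1.7393, 2.6192]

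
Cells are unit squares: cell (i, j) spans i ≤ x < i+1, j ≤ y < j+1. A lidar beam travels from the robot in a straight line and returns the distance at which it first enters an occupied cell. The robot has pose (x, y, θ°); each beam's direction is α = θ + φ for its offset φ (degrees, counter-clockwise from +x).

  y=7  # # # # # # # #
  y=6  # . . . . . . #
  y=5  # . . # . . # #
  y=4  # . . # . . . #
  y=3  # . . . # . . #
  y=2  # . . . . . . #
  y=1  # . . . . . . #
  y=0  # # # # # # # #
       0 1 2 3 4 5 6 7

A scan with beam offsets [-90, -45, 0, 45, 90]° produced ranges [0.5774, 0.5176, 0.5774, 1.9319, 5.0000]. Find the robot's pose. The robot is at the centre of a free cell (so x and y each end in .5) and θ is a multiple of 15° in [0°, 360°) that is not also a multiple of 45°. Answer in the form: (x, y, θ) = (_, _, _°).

Enumerate (i+0.5, j+0.5, θ) over the 32 free cells and 16 admissible headings. For each, cast all 5 beams and compare to the given ranges.
  (5.5, 6.5, 300°): beam 1 = 1.7321 ≠ 0.5774 ✗
  (1.5, 3.5, 75°): beam 1 = 5.6940 ≠ 0.5774 ✗
  (2.5, 6.5, 60°): beam 1 = 1.0000 ≠ 0.5774 ✗
  (5.5, 6.5, 75°): beam 1 = 1.5529 ≠ 0.5774 ✗
  …
  (6.5, 1.5, 30°): r_1=0.5774, r_2=0.5176, r_3=0.5774, r_4=1.9319, r_5=5.0000 — all match ✓
Only this pose fits every beam.

(x, y, θ) = (6.5, 1.5, 30°)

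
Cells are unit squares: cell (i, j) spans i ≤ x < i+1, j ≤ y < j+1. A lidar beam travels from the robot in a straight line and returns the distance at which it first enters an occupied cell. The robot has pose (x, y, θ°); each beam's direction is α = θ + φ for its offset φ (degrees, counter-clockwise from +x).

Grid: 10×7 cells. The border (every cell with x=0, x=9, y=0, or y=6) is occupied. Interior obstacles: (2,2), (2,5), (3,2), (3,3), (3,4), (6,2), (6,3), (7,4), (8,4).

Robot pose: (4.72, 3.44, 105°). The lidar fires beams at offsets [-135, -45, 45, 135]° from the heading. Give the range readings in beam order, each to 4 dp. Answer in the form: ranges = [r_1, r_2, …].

ranges = [1.4780, 2.9560, 0.8314, 1.4400]

beam 1: φ=-135°, α=330°
  d=(0.8660,-0.5000)  start (4,3)  tX=0.3233 tY=0.8800  stride 1/|dx|=1.1547 1/|dy|=2.0000
    cross x-line → (5,3), t=0.3233
    cross y-line → (5,2), t=0.8800
    cross x-line → (6,2), t=1.4780 (wall)
  → r_1 = 1.4780
beam 2: φ=-45°, α=60°
  d=(0.5000,0.8660)  start (4,3)  tX=0.5600 tY=0.6466  stride 1/|dx|=2.0000 1/|dy|=1.1547
    cross x-line → (5,3), t=0.5600
    cross y-line → (5,4), t=0.6466
    cross y-line → (5,5), t=1.8013
    cross x-line → (6,5), t=2.5600
    cross y-line → (6,6), t=2.9560 (wall)
  → r_2 = 2.9560
beam 3: φ=45°, α=150°
  d=(-0.8660,0.5000)  start (4,3)  tX=0.8314 tY=1.1200  stride 1/|dx|=1.1547 1/|dy|=2.0000
    cross x-line → (3,3), t=0.8314 (wall)
  → r_3 = 0.8314
beam 4: φ=135°, α=240°
  d=(-0.5000,-0.8660)  start (4,3)  tX=1.4400 tY=0.5081  stride 1/|dx|=2.0000 1/|dy|=1.1547
    cross y-line → (4,2), t=0.5081
    cross x-line → (3,2), t=1.4400 (wall)
  → r_4 = 1.4400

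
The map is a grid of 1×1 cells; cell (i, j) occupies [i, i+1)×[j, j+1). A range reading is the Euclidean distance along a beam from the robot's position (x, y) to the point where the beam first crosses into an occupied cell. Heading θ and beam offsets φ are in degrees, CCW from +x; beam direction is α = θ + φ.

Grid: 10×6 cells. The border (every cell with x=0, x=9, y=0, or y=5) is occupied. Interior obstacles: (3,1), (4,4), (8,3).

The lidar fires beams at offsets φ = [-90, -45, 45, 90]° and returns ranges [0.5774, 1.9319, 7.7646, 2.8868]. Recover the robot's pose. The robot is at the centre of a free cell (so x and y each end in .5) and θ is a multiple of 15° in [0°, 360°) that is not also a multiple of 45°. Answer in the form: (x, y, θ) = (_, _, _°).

(x, y, θ) = (1.5, 3.5, 300°)

The pose lattice has 29·16 = 464 candidates. Test each by forward raycasting.
  (6.5, 2.5, 30°): beam 1 = 1.7321 ≠ 0.5774 ✗
  (7.5, 2.5, 30°): beam 1 = 1.7321 ≠ 0.5774 ✗
  (7.5, 4.5, 75°): beam 1 = 1.5529 ≠ 0.5774 ✗
  (8.5, 2.5, 30°): beam 1 = 1.0000 ≠ 0.5774 ✗
  …
  (1.5, 3.5, 300°): r_1=0.5774, r_2=1.9319, r_3=7.7646, r_4=2.8868 — all match ✓
Unique over the lattice → pose = (1.5, 3.5, 300°).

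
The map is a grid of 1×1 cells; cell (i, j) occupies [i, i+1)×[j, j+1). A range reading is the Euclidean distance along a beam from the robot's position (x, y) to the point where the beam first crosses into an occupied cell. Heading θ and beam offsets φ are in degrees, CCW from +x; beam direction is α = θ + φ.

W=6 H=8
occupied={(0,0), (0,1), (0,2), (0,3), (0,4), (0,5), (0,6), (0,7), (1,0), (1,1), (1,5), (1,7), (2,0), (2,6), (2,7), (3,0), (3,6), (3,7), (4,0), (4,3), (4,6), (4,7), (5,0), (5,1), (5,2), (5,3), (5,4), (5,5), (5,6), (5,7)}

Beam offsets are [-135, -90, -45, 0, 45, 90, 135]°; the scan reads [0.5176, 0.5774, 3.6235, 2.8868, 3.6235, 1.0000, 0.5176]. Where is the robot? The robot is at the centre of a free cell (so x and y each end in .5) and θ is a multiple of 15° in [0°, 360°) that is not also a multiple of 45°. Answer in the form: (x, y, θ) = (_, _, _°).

(x, y, θ) = (1.5, 2.5, 30°)

Enumerate (i+0.5, j+0.5, θ) over the 18 free cells and 16 admissible headings. For each, cast all 7 beams and compare to the given ranges.
  (1.5, 4.5, 240°): beam 3 = 0.5176 ≠ 3.6235 ✗
  (4.5, 2.5, 105°): beam 1 = 0.5774 ≠ 0.5176 ✗
  (4.5, 5.5, 255°): beam 1 = 0.5774 ≠ 0.5176 ✗
  (2.5, 3.5, 60°): beam 1 = 2.5882 ≠ 0.5176 ✗
  …
  (1.5, 2.5, 30°): r_1=0.5176, r_2=0.5774, r_3=3.6235, r_4=2.8868, r_5=3.6235, r_6=1.0000, r_7=0.5176 — all match ✓
Only this pose fits every beam.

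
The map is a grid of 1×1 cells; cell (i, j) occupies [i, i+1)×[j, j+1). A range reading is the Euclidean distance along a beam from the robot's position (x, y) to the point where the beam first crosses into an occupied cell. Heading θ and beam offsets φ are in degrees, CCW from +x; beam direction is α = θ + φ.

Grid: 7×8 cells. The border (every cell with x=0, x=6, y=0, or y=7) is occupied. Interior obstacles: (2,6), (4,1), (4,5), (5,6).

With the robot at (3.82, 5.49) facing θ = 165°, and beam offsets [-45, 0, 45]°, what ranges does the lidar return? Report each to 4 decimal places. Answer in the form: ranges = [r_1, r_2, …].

beam 1: φ=-45°, α=120°
  dir = (cos 120°, sin 120°) = (-0.5000, 0.8660); from cell (3,5)
  next x-line at t=1.6400, next y-line at t=0.5889; Δt_x=2.0000, Δt_y=1.1547
    y: enter (3,6) at t=0.5889
    x: enter (2,6) at t=1.6400 ← occupied
  → r_1 = 1.6400
beam 2: φ=0°, α=165°
  dir = (cos 165°, sin 165°) = (-0.9659, 0.2588); from cell (3,5)
  next x-line at t=0.8489, next y-line at t=1.9705; Δt_x=1.0353, Δt_y=3.8637
    x: enter (2,5) at t=0.8489
    x: enter (1,5) at t=1.8842
    y: enter (1,6) at t=1.9705
    x: enter (0,6) at t=2.9195 ← occupied
  → r_2 = 2.9195
beam 3: φ=45°, α=210°
  dir = (cos 210°, sin 210°) = (-0.8660, -0.5000); from cell (3,5)
  next x-line at t=0.9469, next y-line at t=0.9800; Δt_x=1.1547, Δt_y=2.0000
    x: enter (2,5) at t=0.9469
    y: enter (2,4) at t=0.9800
    x: enter (1,4) at t=2.1016
    y: enter (1,3) at t=2.9800
    x: enter (0,3) at t=3.2563 ← occupied
  → r_3 = 3.2563

ranges = [1.6400, 2.9195, 3.2563]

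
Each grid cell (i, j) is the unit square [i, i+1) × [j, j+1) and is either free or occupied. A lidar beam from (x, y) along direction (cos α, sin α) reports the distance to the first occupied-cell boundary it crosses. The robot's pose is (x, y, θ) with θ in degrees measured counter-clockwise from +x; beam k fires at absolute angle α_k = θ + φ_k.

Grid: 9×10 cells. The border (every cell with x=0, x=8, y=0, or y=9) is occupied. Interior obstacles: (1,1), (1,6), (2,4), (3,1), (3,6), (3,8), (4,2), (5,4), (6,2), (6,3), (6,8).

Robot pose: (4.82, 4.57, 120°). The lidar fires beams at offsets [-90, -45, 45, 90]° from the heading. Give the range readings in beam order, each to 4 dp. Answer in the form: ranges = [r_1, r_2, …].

ranges = [0.2078, 4.5592, 3.9548, 4.4110]

beam 1: φ=-90°, α=30°
  d=(0.8660,0.5000)  start (4,4)  tX=0.2078 tY=0.8600  stride 1/|dx|=1.1547 1/|dy|=2.0000
    cross x-line → (5,4), t=0.2078 (wall)
  → r_1 = 0.2078
beam 2: φ=-45°, α=75°
  d=(0.2588,0.9659)  start (4,4)  tX=0.6955 tY=0.4452  stride 1/|dx|=3.8637 1/|dy|=1.0353
    cross y-line → (4,5), t=0.4452
    cross x-line → (5,5), t=0.6955
    cross y-line → (5,6), t=1.4804
    cross y-line → (5,7), t=2.5157
    cross y-line → (5,8), t=3.5510
    cross x-line → (6,8), t=4.5592 (wall)
  → r_2 = 4.5592
beam 3: φ=45°, α=165°
  d=(-0.9659,0.2588)  start (4,4)  tX=0.8489 tY=1.6614  stride 1/|dx|=1.0353 1/|dy|=3.8637
    cross x-line → (3,4), t=0.8489
    cross y-line → (3,5), t=1.6614
    cross x-line → (2,5), t=1.8842
    cross x-line → (1,5), t=2.9195
    cross x-line → (0,5), t=3.9548 (wall)
  → r_3 = 3.9548
beam 4: φ=90°, α=210°
  d=(-0.8660,-0.5000)  start (4,4)  tX=0.9469 tY=1.1400  stride 1/|dx|=1.1547 1/|dy|=2.0000
    cross x-line → (3,4), t=0.9469
    cross y-line → (3,3), t=1.1400
    cross x-line → (2,3), t=2.1016
    cross y-line → (2,2), t=3.1400
    cross x-line → (1,2), t=3.2563
    cross x-line → (0,2), t=4.4110 (wall)
  → r_4 = 4.4110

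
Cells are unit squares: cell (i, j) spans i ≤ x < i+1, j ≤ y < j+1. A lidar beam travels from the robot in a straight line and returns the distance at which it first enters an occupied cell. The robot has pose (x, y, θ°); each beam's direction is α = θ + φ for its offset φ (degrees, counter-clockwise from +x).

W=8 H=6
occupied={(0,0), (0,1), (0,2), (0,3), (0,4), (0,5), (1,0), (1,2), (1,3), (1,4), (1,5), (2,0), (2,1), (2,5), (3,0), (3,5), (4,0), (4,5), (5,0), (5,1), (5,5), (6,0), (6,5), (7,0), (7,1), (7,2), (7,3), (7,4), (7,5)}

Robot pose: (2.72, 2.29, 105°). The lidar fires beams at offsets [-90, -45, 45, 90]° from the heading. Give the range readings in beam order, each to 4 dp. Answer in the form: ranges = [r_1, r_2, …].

beam 1: φ=-90°, α=15°
  d=(0.9659,0.2588)  start (2,2)  tX=0.2899 tY=2.7432  stride 1/|dx|=1.0353 1/|dy|=3.8637
    cross x-line → (3,2), t=0.2899
    cross x-line → (4,2), t=1.3252
    cross x-line → (5,2), t=2.3604
    cross y-line → (5,3), t=2.7432
    cross x-line → (6,3), t=3.3957
    cross x-line → (7,3), t=4.4310 (wall)
  → r_1 = 4.4310
beam 2: φ=-45°, α=60°
  d=(0.5000,0.8660)  start (2,2)  tX=0.5600 tY=0.8198  stride 1/|dx|=2.0000 1/|dy|=1.1547
    cross x-line → (3,2), t=0.5600
    cross y-line → (3,3), t=0.8198
    cross y-line → (3,4), t=1.9745
    cross x-line → (4,4), t=2.5600
    cross y-line → (4,5), t=3.1292 (wall)
  → r_2 = 3.1292
beam 3: φ=45°, α=150°
  d=(-0.8660,0.5000)  start (2,2)  tX=0.8314 tY=1.4200  stride 1/|dx|=1.1547 1/|dy|=2.0000
    cross x-line → (1,2), t=0.8314 (wall)
  → r_3 = 0.8314
beam 4: φ=90°, α=195°
  d=(-0.9659,-0.2588)  start (2,2)  tX=0.7454 tY=1.1205  stride 1/|dx|=1.0353 1/|dy|=3.8637
    cross x-line → (1,2), t=0.7454 (wall)
  → r_4 = 0.7454

ranges = [4.4310, 3.1292, 0.8314, 0.7454]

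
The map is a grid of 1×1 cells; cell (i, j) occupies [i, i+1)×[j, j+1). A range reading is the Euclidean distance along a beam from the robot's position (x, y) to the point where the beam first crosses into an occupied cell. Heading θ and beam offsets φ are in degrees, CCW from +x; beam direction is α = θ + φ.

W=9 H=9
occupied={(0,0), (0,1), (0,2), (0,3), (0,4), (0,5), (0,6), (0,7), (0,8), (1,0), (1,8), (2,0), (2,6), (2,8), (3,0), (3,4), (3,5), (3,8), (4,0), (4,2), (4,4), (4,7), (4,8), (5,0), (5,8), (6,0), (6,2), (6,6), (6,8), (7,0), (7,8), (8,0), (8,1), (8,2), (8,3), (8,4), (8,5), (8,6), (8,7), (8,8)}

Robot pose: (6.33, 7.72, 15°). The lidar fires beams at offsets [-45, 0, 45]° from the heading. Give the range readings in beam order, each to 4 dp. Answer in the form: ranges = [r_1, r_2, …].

beam 1: φ=-45°, α=330°
  dir = (cos 330°, sin 330°) = (0.8660, -0.5000); from cell (6,7)
  next x-line at t=0.7736, next y-line at t=1.4400; Δt_x=1.1547, Δt_y=2.0000
    x: enter (7,7) at t=0.7736
    y: enter (7,6) at t=1.4400
    x: enter (8,6) at t=1.9283 ← occupied
  → r_1 = 1.9283
beam 2: φ=0°, α=15°
  dir = (cos 15°, sin 15°) = (0.9659, 0.2588); from cell (6,7)
  next x-line at t=0.6936, next y-line at t=1.0818; Δt_x=1.0353, Δt_y=3.8637
    x: enter (7,7) at t=0.6936
    y: enter (7,8) at t=1.0818 ← occupied
  → r_2 = 1.0818
beam 3: φ=45°, α=60°
  dir = (cos 60°, sin 60°) = (0.5000, 0.8660); from cell (6,7)
  next x-line at t=1.3400, next y-line at t=0.3233; Δt_x=2.0000, Δt_y=1.1547
    y: enter (6,8) at t=0.3233 ← occupied
  → r_3 = 0.3233

ranges = [1.9283, 1.0818, 0.3233]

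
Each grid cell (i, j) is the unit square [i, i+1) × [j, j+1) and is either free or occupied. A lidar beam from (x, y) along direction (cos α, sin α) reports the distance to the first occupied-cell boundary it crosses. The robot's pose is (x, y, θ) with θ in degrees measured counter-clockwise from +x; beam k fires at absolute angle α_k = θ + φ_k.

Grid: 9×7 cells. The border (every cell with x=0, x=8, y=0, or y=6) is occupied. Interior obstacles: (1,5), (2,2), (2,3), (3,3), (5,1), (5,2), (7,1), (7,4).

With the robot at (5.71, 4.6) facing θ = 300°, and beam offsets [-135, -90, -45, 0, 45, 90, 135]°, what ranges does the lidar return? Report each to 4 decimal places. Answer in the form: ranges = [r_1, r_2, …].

ranges = [3.8409, 1.9745, 1.6564, 3.0022, 1.3355, 2.6443, 1.4494]

beam 1: φ=-135°, α=165°
  cosα=-0.9659 sinα=0.2588 | (5,4) | tMaxX 0.7350 tMaxY 1.5455 | tΔX 1.0353 tΔY 3.8637
    t=0.7350 [x] (4,4)
    t=1.5455 [y] (4,5)
    t=1.7703 [x] (3,5)
    t=2.8056 [x] (2,5)
    t=3.8409 [x] (1,5) — stop
  → r_1 = 3.8409
beam 2: φ=-90°, α=210°
  cosα=-0.8660 sinα=-0.5000 | (5,4) | tMaxX 0.8198 tMaxY 1.2000 | tΔX 1.1547 tΔY 2.0000
    t=0.8198 [x] (4,4)
    t=1.2000 [y] (4,3)
    t=1.9745 [x] (3,3) — stop
  → r_2 = 1.9745
beam 3: φ=-45°, α=255°
  cosα=-0.2588 sinα=-0.9659 | (5,4) | tMaxX 2.7432 tMaxY 0.6212 | tΔX 3.8637 tΔY 1.0353
    t=0.6212 [y] (5,3)
    t=1.6564 [y] (5,2) — stop
  → r_3 = 1.6564
beam 4: φ=0°, α=300°
  cosα=0.5000 sinα=-0.8660 | (5,4) | tMaxX 0.5800 tMaxY 0.6928 | tΔX 2.0000 tΔY 1.1547
    t=0.5800 [x] (6,4)
    t=0.6928 [y] (6,3)
    t=1.8475 [y] (6,2)
    t=2.5800 [x] (7,2)
    t=3.0022 [y] (7,1) — stop
  → r_4 = 3.0022
beam 5: φ=45°, α=345°
  cosα=0.9659 sinα=-0.2588 | (5,4) | tMaxX 0.3002 tMaxY 2.3182 | tΔX 1.0353 tΔY 3.8637
    t=0.3002 [x] (6,4)
    t=1.3355 [x] (7,4) — stop
  → r_5 = 1.3355
beam 6: φ=90°, α=30°
  cosα=0.8660 sinα=0.5000 | (5,4) | tMaxX 0.3349 tMaxY 0.8000 | tΔX 1.1547 tΔY 2.0000
    t=0.3349 [x] (6,4)
    t=0.8000 [y] (6,5)
    t=1.4896 [x] (7,5)
    t=2.6443 [x] (8,5) — stop
  → r_6 = 2.6443
beam 7: φ=135°, α=75°
  cosα=0.2588 sinα=0.9659 | (5,4) | tMaxX 1.1205 tMaxY 0.4141 | tΔX 3.8637 tΔY 1.0353
    t=0.4141 [y] (5,5)
    t=1.1205 [x] (6,5)
    t=1.4494 [y] (6,6) — stop
  → r_7 = 1.4494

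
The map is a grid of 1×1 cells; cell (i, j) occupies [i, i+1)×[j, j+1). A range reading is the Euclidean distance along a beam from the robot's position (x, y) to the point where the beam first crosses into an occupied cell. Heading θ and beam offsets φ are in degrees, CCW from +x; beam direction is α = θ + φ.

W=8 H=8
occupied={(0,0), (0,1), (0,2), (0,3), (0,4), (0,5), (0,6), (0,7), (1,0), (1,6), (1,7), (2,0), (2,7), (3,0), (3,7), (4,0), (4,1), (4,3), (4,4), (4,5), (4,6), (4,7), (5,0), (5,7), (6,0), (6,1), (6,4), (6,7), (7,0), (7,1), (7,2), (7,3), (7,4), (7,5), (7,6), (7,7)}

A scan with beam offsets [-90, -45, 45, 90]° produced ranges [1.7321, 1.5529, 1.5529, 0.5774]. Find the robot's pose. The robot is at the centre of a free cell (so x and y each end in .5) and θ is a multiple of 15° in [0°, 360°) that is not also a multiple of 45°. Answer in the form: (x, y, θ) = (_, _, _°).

(x, y, θ) = (6.5, 3.5, 240°)

Candidates: 28 free-cell centres × 16 headings = 448 poses. Raycast each; keep the one whose scan matches to 4 dp.
  (1.5, 1.5, 165°): beam 1 = 5.6940 ≠ 1.7321 ✗
  (6.5, 2.5, 30°): beam 1 = 0.5774 ≠ 1.7321 ✗
  (1.5, 5.5, 105°): beam 1 = 2.5882 ≠ 1.7321 ✗
  …
  (6.5, 3.5, 240°): r_1=1.7321, r_2=1.5529, r_3=1.5529, r_4=0.5774 — all match ✓
No second candidate reproduces the full scan.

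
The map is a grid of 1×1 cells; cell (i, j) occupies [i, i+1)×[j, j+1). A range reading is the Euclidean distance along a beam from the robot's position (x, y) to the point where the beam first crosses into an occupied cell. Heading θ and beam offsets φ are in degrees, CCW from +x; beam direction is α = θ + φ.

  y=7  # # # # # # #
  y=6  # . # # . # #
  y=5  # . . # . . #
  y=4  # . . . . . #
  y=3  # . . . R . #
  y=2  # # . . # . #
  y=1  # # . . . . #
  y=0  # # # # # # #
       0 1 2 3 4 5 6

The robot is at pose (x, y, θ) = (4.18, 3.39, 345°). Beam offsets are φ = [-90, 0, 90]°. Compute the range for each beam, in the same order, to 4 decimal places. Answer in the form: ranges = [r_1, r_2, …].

beam 1: φ=-90°, α=255°
  cosα=-0.2588 sinα=-0.9659 | (4,3) | tMaxX 0.6955 tMaxY 0.4038 | tΔX 3.8637 tΔY 1.0353
    t=0.4038 [y] (4,2) — stop
  → r_1 = 0.4038
beam 2: φ=0°, α=345°
  cosα=0.9659 sinα=-0.2588 | (4,3) | tMaxX 0.8489 tMaxY 1.5068 | tΔX 1.0353 tΔY 3.8637
    t=0.8489 [x] (5,3)
    t=1.5068 [y] (5,2)
    t=1.8842 [x] (6,2) — stop
  → r_2 = 1.8842
beam 3: φ=90°, α=75°
  cosα=0.2588 sinα=0.9659 | (4,3) | tMaxX 3.1682 tMaxY 0.6315 | tΔX 3.8637 tΔY 1.0353
    t=0.6315 [y] (4,4)
    t=1.6668 [y] (4,5)
    t=2.7021 [y] (4,6)
    t=3.1682 [x] (5,6) — stop
  → r_3 = 3.1682

ranges = [0.4038, 1.8842, 3.1682]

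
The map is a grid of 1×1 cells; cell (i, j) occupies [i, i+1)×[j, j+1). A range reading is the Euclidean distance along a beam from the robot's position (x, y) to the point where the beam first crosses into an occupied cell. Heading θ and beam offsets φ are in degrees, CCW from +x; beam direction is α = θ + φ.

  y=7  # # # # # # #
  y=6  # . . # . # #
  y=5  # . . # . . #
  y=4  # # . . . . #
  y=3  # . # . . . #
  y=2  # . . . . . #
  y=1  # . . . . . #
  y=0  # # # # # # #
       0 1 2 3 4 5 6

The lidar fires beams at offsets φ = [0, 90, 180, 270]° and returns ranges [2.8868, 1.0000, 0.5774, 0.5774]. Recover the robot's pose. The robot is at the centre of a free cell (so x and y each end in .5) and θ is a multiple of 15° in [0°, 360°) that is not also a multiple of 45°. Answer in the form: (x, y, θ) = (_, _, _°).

Candidates: 25 free-cell centres × 16 headings = 400 poses. Raycast each; keep the one whose scan matches to 4 dp.
  (1.5, 1.5, 210°): beam 1 = 0.5774 ≠ 2.8868 ✗
  (4.5, 6.5, 150°): beam 1 = 0.5774 ≠ 2.8868 ✗
  (4.5, 6.5, 345°): beam 1 = 0.5176 ≠ 2.8868 ✗
  (5.5, 2.5, 255°): beam 1 = 1.5529 ≠ 2.8868 ✗
  (4.5, 5.5, 60°): beam 1 = 1.0000 ≠ 2.8868 ✗
  …
  (1.5, 6.5, 300°): r_1=2.8868, r_2=1.0000, r_3=0.5774, r_4=0.5774 — all match ✓
No second candidate reproduces the full scan.

(x, y, θ) = (1.5, 6.5, 300°)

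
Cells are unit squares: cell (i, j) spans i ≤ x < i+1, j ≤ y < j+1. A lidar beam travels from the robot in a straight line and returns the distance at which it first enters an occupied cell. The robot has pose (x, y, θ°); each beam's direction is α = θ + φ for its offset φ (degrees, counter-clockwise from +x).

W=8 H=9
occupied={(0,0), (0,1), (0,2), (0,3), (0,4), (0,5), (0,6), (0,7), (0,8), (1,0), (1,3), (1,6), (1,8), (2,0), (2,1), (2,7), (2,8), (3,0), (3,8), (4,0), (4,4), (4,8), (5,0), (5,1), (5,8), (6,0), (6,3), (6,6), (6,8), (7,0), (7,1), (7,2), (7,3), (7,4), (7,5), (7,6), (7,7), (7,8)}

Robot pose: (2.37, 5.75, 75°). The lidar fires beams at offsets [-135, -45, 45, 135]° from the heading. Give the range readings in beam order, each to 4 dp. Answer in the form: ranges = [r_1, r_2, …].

ranges = [5.2600, 4.5000, 0.7400, 1.5819]

beam 1: φ=-135°, α=300°
  d=(0.5000,-0.8660)  start (2,5)  tX=1.2600 tY=0.8660  stride 1/|dx|=2.0000 1/|dy|=1.1547
    cross y-line → (2,4), t=0.8660
    cross x-line → (3,4), t=1.2600
    cross y-line → (3,3), t=2.0207
    cross y-line → (3,2), t=3.1754
    cross x-line → (4,2), t=3.2600
    cross y-line → (4,1), t=4.3301
    cross x-line → (5,1), t=5.2600 (wall)
  → r_1 = 5.2600
beam 2: φ=-45°, α=30°
  d=(0.8660,0.5000)  start (2,5)  tX=0.7275 tY=0.5000  stride 1/|dx|=1.1547 1/|dy|=2.0000
    cross y-line → (2,6), t=0.5000
    cross x-line → (3,6), t=0.7275
    cross x-line → (4,6), t=1.8822
    cross y-line → (4,7), t=2.5000
    cross x-line → (5,7), t=3.0369
    cross x-line → (6,7), t=4.1916
    cross y-line → (6,8), t=4.5000 (wall)
  → r_2 = 4.5000
beam 3: φ=45°, α=120°
  d=(-0.5000,0.8660)  start (2,5)  tX=0.7400 tY=0.2887  stride 1/|dx|=2.0000 1/|dy|=1.1547
    cross y-line → (2,6), t=0.2887
    cross x-line → (1,6), t=0.7400 (wall)
  → r_3 = 0.7400
beam 4: φ=135°, α=210°
  d=(-0.8660,-0.5000)  start (2,5)  tX=0.4272 tY=1.5000  stride 1/|dx|=1.1547 1/|dy|=2.0000
    cross x-line → (1,5), t=0.4272
    cross y-line → (1,4), t=1.5000
    cross x-line → (0,4), t=1.5819 (wall)
  → r_4 = 1.5819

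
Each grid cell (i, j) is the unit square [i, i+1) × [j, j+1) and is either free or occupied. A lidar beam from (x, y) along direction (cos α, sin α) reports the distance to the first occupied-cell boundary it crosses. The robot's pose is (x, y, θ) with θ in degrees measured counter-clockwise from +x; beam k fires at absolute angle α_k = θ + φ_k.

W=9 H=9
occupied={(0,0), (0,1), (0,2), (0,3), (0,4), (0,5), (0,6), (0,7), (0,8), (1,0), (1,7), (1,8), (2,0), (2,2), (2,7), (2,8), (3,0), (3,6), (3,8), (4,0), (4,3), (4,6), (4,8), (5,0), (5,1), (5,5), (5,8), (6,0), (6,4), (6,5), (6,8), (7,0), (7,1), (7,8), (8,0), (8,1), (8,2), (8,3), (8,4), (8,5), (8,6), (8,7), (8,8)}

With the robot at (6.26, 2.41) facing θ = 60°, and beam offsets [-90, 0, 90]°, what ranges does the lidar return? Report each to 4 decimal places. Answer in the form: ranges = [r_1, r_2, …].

ranges = [0.8545, 3.4800, 1.4549]

beam 1: φ=-90°, α=330°
  d=(0.8660,-0.5000)  start (6,2)  tX=0.8545 tY=0.8200  stride 1/|dx|=1.1547 1/|dy|=2.0000
    cross y-line → (6,1), t=0.8200
    cross x-line → (7,1), t=0.8545 (wall)
  → r_1 = 0.8545
beam 2: φ=0°, α=60°
  d=(0.5000,0.8660)  start (6,2)  tX=1.4800 tY=0.6813  stride 1/|dx|=2.0000 1/|dy|=1.1547
    cross y-line → (6,3), t=0.6813
    cross x-line → (7,3), t=1.4800
    cross y-line → (7,4), t=1.8360
    cross y-line → (7,5), t=2.9907
    cross x-line → (8,5), t=3.4800 (wall)
  → r_2 = 3.4800
beam 3: φ=90°, α=150°
  d=(-0.8660,0.5000)  start (6,2)  tX=0.3002 tY=1.1800  stride 1/|dx|=1.1547 1/|dy|=2.0000
    cross x-line → (5,2), t=0.3002
    cross y-line → (5,3), t=1.1800
    cross x-line → (4,3), t=1.4549 (wall)
  → r_3 = 1.4549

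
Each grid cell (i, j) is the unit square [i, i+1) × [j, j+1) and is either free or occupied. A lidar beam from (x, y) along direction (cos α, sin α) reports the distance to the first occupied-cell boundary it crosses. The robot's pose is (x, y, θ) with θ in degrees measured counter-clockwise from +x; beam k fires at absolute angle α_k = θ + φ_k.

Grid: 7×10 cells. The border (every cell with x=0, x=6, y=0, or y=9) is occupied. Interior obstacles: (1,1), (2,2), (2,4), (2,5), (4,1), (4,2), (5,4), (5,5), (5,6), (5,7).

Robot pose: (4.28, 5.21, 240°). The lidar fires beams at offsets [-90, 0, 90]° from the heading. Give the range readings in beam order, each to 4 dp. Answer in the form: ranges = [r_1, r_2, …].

ranges = [1.4780, 2.5600, 0.8314]

beam 1: φ=-90°, α=150°
  cosα=-0.8660 sinα=0.5000 | (4,5) | tMaxX 0.3233 tMaxY 1.5800 | tΔX 1.1547 tΔY 2.0000
    t=0.3233 [x] (3,5)
    t=1.4780 [x] (2,5) — stop
  → r_1 = 1.4780
beam 2: φ=0°, α=240°
  cosα=-0.5000 sinα=-0.8660 | (4,5) | tMaxX 0.5600 tMaxY 0.2425 | tΔX 2.0000 tΔY 1.1547
    t=0.2425 [y] (4,4)
    t=0.5600 [x] (3,4)
    t=1.3972 [y] (3,3)
    t=2.5519 [y] (3,2)
    t=2.5600 [x] (2,2) — stop
  → r_2 = 2.5600
beam 3: φ=90°, α=330°
  cosα=0.8660 sinα=-0.5000 | (4,5) | tMaxX 0.8314 tMaxY 0.4200 | tΔX 1.1547 tΔY 2.0000
    t=0.4200 [y] (4,4)
    t=0.8314 [x] (5,4) — stop
  → r_3 = 0.8314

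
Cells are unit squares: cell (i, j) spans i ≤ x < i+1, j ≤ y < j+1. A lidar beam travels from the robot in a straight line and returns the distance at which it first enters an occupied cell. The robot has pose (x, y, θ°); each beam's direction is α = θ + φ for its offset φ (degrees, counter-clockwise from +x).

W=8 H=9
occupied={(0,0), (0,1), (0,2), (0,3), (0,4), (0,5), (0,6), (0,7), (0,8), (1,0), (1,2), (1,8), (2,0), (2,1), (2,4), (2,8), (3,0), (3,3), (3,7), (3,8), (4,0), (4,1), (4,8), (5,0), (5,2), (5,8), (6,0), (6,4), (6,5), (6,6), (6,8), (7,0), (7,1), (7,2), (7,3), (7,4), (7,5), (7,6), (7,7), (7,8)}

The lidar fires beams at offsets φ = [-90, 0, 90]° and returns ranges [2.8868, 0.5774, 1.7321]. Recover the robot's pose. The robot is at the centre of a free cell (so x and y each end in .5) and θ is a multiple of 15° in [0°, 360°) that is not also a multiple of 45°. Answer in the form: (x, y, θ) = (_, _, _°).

(x, y, θ) = (5.5, 3.5, 240°)

The pose lattice has 32·16 = 512 candidates. Test each by forward raycasting.
  (4.5, 7.5, 15°): beam 1 = 4.6587 ≠ 2.8868 ✗
  (2.5, 6.5, 240°): beam 1 = 1.7321 ≠ 2.8868 ✗
  (6.5, 3.5, 30°): beam 1 = 1.0000 ≠ 2.8868 ✗
  (5.5, 7.5, 150°): beam 1 = 0.5774 ≠ 2.8868 ✗
  …
  (5.5, 3.5, 240°): r_1=2.8868, r_2=0.5774, r_3=1.7321 — all match ✓
Unique over the lattice → pose = (5.5, 3.5, 240°).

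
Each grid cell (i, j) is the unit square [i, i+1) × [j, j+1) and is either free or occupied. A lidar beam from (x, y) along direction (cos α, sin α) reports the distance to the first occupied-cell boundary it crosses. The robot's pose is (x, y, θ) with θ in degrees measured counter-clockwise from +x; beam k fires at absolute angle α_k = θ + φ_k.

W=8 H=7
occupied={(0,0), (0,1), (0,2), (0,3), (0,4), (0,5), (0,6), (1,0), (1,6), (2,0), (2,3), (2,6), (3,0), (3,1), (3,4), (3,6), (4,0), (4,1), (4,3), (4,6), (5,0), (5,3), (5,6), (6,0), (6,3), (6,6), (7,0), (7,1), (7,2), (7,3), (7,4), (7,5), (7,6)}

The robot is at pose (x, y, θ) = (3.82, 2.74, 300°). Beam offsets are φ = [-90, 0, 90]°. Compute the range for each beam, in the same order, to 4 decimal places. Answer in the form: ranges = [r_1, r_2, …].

ranges = [3.2563, 0.8545, 0.5200]

beam 1: φ=-90°, α=210°
  dir = (cos 210°, sin 210°) = (-0.8660, -0.5000); from cell (3,2)
  next x-line at t=0.9469, next y-line at t=1.4800; Δt_x=1.1547, Δt_y=2.0000
    x: enter (2,2) at t=0.9469
    y: enter (2,1) at t=1.4800
    x: enter (1,1) at t=2.1016
    x: enter (0,1) at t=3.2563 ← occupied
  → r_1 = 3.2563
beam 2: φ=0°, α=300°
  dir = (cos 300°, sin 300°) = (0.5000, -0.8660); from cell (3,2)
  next x-line at t=0.3600, next y-line at t=0.8545; Δt_x=2.0000, Δt_y=1.1547
    x: enter (4,2) at t=0.3600
    y: enter (4,1) at t=0.8545 ← occupied
  → r_2 = 0.8545
beam 3: φ=90°, α=30°
  dir = (cos 30°, sin 30°) = (0.8660, 0.5000); from cell (3,2)
  next x-line at t=0.2078, next y-line at t=0.5200; Δt_x=1.1547, Δt_y=2.0000
    x: enter (4,2) at t=0.2078
    y: enter (4,3) at t=0.5200 ← occupied
  → r_3 = 0.5200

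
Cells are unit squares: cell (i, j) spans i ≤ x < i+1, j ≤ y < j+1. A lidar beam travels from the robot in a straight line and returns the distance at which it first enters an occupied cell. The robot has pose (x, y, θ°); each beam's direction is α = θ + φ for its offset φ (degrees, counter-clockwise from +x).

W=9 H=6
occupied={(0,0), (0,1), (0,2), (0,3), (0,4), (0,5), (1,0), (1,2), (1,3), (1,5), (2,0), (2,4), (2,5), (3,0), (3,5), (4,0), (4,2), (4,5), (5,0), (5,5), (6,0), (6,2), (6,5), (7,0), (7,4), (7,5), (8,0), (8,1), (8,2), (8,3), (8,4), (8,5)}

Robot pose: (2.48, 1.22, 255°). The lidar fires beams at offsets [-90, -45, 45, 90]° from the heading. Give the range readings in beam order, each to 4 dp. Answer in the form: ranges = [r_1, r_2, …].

ranges = [1.5322, 0.4400, 0.2540, 0.8500]

beam 1: φ=-90°, α=165°
  d=(-0.9659,0.2588)  start (2,1)  tX=0.4969 tY=3.0137  stride 1/|dx|=1.0353 1/|dy|=3.8637
    cross x-line → (1,1), t=0.4969
    cross x-line → (0,1), t=1.5322 (wall)
  → r_1 = 1.5322
beam 2: φ=-45°, α=210°
  d=(-0.8660,-0.5000)  start (2,1)  tX=0.5543 tY=0.4400  stride 1/|dx|=1.1547 1/|dy|=2.0000
    cross y-line → (2,0), t=0.4400 (wall)
  → r_2 = 0.4400
beam 3: φ=45°, α=300°
  d=(0.5000,-0.8660)  start (2,1)  tX=1.0400 tY=0.2540  stride 1/|dx|=2.0000 1/|dy|=1.1547
    cross y-line → (2,0), t=0.2540 (wall)
  → r_3 = 0.2540
beam 4: φ=90°, α=345°
  d=(0.9659,-0.2588)  start (2,1)  tX=0.5383 tY=0.8500  stride 1/|dx|=1.0353 1/|dy|=3.8637
    cross x-line → (3,1), t=0.5383
    cross y-line → (3,0), t=0.8500 (wall)
  → r_4 = 0.8500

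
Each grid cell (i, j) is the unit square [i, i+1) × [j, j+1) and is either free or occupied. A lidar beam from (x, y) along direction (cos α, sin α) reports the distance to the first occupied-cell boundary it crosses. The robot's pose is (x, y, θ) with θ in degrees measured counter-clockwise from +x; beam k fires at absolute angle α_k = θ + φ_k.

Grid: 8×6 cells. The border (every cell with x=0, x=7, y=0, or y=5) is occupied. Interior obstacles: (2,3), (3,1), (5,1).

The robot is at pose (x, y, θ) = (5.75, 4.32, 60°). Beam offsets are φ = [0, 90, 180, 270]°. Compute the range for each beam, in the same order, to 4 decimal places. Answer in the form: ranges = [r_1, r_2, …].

beam 1: φ=0°, α=60°
  dir = (cos 60°, sin 60°) = (0.5000, 0.8660); from cell (5,4)
  next x-line at t=0.5000, next y-line at t=0.7852; Δt_x=2.0000, Δt_y=1.1547
    x: enter (6,4) at t=0.5000
    y: enter (6,5) at t=0.7852 ← occupied
  → r_1 = 0.7852
beam 2: φ=90°, α=150°
  dir = (cos 150°, sin 150°) = (-0.8660, 0.5000); from cell (5,4)
  next x-line at t=0.8660, next y-line at t=1.3600; Δt_x=1.1547, Δt_y=2.0000
    x: enter (4,4) at t=0.8660
    y: enter (4,5) at t=1.3600 ← occupied
  → r_2 = 1.3600
beam 3: φ=180°, α=240°
  dir = (cos 240°, sin 240°) = (-0.5000, -0.8660); from cell (5,4)
  next x-line at t=1.5000, next y-line at t=0.3695; Δt_x=2.0000, Δt_y=1.1547
    y: enter (5,3) at t=0.3695
    x: enter (4,3) at t=1.5000
    y: enter (4,2) at t=1.5242
    y: enter (4,1) at t=2.6789
    x: enter (3,1) at t=3.5000 ← occupied
  → r_3 = 3.5000
beam 4: φ=270°, α=330°
  dir = (cos 330°, sin 330°) = (0.8660, -0.5000); from cell (5,4)
  next x-line at t=0.2887, next y-line at t=0.6400; Δt_x=1.1547, Δt_y=2.0000
    x: enter (6,4) at t=0.2887
    y: enter (6,3) at t=0.6400
    x: enter (7,3) at t=1.4434 ← occupied
  → r_4 = 1.4434

ranges = [0.7852, 1.3600, 3.5000, 1.4434]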